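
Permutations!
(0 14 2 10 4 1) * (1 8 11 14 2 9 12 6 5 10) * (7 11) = (0 2 1)(4 8 7 11 14 9 12 6 5 10) = [2, 0, 1, 3, 8, 10, 5, 11, 7, 12, 4, 14, 6, 13, 9]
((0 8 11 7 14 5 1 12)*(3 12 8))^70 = [3, 14, 2, 12, 4, 7, 6, 8, 5, 9, 10, 1, 0, 13, 11] = (0 3 12)(1 14 11)(5 7 8)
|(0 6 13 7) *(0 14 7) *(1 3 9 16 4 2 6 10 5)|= 22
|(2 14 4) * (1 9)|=|(1 9)(2 14 4)|=6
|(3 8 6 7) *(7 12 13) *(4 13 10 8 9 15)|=12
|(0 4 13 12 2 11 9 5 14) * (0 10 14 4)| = |(2 11 9 5 4 13 12)(10 14)| = 14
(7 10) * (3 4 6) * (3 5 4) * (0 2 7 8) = (0 2 7 10 8)(4 6 5) = [2, 1, 7, 3, 6, 4, 5, 10, 0, 9, 8]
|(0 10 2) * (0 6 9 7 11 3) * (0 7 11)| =8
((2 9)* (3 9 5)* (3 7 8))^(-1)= (2 9 3 8 7 5)= [0, 1, 9, 8, 4, 2, 6, 5, 7, 3]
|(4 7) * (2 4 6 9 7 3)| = 3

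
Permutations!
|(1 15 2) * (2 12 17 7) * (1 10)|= |(1 15 12 17 7 2 10)|= 7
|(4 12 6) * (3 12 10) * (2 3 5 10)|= |(2 3 12 6 4)(5 10)|= 10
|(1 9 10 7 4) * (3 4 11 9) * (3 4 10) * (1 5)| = |(1 4 5)(3 10 7 11 9)| = 15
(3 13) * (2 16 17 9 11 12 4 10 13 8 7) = (2 16 17 9 11 12 4 10 13 3 8 7) = [0, 1, 16, 8, 10, 5, 6, 2, 7, 11, 13, 12, 4, 3, 14, 15, 17, 9]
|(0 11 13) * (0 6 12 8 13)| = |(0 11)(6 12 8 13)| = 4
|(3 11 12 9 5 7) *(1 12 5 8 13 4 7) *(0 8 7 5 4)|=24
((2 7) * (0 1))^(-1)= (0 1)(2 7)= [1, 0, 7, 3, 4, 5, 6, 2]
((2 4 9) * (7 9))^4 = (9) = [0, 1, 2, 3, 4, 5, 6, 7, 8, 9]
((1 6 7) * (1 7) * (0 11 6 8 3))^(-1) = (0 3 8 1 6 11) = [3, 6, 2, 8, 4, 5, 11, 7, 1, 9, 10, 0]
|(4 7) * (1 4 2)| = |(1 4 7 2)| = 4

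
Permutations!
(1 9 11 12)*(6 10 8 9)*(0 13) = (0 13)(1 6 10 8 9 11 12) = [13, 6, 2, 3, 4, 5, 10, 7, 9, 11, 8, 12, 1, 0]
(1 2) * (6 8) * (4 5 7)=[0, 2, 1, 3, 5, 7, 8, 4, 6]=(1 2)(4 5 7)(6 8)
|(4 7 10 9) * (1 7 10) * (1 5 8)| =|(1 7 5 8)(4 10 9)| =12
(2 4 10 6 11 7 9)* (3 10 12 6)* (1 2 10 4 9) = (1 2 9 10 3 4 12 6 11 7) = [0, 2, 9, 4, 12, 5, 11, 1, 8, 10, 3, 7, 6]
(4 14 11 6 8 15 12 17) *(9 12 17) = [0, 1, 2, 3, 14, 5, 8, 7, 15, 12, 10, 6, 9, 13, 11, 17, 16, 4] = (4 14 11 6 8 15 17)(9 12)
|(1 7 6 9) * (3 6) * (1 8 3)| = |(1 7)(3 6 9 8)| = 4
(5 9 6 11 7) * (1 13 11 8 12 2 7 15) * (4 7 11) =(1 13 4 7 5 9 6 8 12 2 11 15) =[0, 13, 11, 3, 7, 9, 8, 5, 12, 6, 10, 15, 2, 4, 14, 1]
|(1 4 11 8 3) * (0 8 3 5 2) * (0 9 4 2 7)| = 12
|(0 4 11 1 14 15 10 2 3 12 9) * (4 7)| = |(0 7 4 11 1 14 15 10 2 3 12 9)| = 12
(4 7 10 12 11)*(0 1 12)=(0 1 12 11 4 7 10)=[1, 12, 2, 3, 7, 5, 6, 10, 8, 9, 0, 4, 11]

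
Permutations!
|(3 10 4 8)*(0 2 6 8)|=|(0 2 6 8 3 10 4)|=7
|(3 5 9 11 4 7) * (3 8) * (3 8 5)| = 5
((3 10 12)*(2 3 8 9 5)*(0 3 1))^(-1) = (0 1 2 5 9 8 12 10 3) = [1, 2, 5, 0, 4, 9, 6, 7, 12, 8, 3, 11, 10]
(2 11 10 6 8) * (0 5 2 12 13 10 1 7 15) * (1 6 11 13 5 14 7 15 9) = (0 14 7 9 1 15)(2 13 10 11 6 8 12 5) = [14, 15, 13, 3, 4, 2, 8, 9, 12, 1, 11, 6, 5, 10, 7, 0]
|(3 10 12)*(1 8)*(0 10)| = 4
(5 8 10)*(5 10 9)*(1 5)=(10)(1 5 8 9)=[0, 5, 2, 3, 4, 8, 6, 7, 9, 1, 10]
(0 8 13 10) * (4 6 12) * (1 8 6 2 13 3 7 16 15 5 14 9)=(0 6 12 4 2 13 10)(1 8 3 7 16 15 5 14 9)=[6, 8, 13, 7, 2, 14, 12, 16, 3, 1, 0, 11, 4, 10, 9, 5, 15]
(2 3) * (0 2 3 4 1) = [2, 0, 4, 3, 1] = (0 2 4 1)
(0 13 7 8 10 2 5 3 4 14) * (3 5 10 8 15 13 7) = [7, 1, 10, 4, 14, 5, 6, 15, 8, 9, 2, 11, 12, 3, 0, 13] = (0 7 15 13 3 4 14)(2 10)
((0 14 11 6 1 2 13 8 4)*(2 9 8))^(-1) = (0 4 8 9 1 6 11 14)(2 13) = [4, 6, 13, 3, 8, 5, 11, 7, 9, 1, 10, 14, 12, 2, 0]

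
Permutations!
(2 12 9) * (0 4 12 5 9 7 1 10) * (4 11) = [11, 10, 5, 3, 12, 9, 6, 1, 8, 2, 0, 4, 7] = (0 11 4 12 7 1 10)(2 5 9)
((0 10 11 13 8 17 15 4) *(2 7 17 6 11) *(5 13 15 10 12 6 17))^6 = (2 10 17 8 13 5 7) = [0, 1, 10, 3, 4, 7, 6, 2, 13, 9, 17, 11, 12, 5, 14, 15, 16, 8]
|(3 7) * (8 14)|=2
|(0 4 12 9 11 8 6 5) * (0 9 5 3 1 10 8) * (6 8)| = 12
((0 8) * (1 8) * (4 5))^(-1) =(0 8 1)(4 5) =[8, 0, 2, 3, 5, 4, 6, 7, 1]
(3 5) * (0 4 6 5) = (0 4 6 5 3) = [4, 1, 2, 0, 6, 3, 5]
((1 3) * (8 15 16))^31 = (1 3)(8 15 16) = [0, 3, 2, 1, 4, 5, 6, 7, 15, 9, 10, 11, 12, 13, 14, 16, 8]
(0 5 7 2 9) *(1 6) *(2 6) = (0 5 7 6 1 2 9) = [5, 2, 9, 3, 4, 7, 1, 6, 8, 0]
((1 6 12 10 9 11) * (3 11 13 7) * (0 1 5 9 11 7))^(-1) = (0 13 9 5 11 10 12 6 1)(3 7) = [13, 0, 2, 7, 4, 11, 1, 3, 8, 5, 12, 10, 6, 9]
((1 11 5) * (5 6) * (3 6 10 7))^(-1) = (1 5 6 3 7 10 11) = [0, 5, 2, 7, 4, 6, 3, 10, 8, 9, 11, 1]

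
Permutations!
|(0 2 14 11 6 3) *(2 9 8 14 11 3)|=15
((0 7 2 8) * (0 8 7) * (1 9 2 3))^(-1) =(1 3 7 2 9) =[0, 3, 9, 7, 4, 5, 6, 2, 8, 1]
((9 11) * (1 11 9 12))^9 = (12) = [0, 1, 2, 3, 4, 5, 6, 7, 8, 9, 10, 11, 12]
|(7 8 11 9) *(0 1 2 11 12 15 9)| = |(0 1 2 11)(7 8 12 15 9)| = 20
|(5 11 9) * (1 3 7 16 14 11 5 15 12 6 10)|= 11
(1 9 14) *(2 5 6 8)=(1 9 14)(2 5 6 8)=[0, 9, 5, 3, 4, 6, 8, 7, 2, 14, 10, 11, 12, 13, 1]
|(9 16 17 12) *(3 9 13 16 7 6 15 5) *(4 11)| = |(3 9 7 6 15 5)(4 11)(12 13 16 17)| = 12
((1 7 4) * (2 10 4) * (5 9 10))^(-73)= (1 9 7 10 2 4 5)= [0, 9, 4, 3, 5, 1, 6, 10, 8, 7, 2]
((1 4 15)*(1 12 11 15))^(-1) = (1 4)(11 12 15) = [0, 4, 2, 3, 1, 5, 6, 7, 8, 9, 10, 12, 15, 13, 14, 11]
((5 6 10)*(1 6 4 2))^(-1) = (1 2 4 5 10 6) = [0, 2, 4, 3, 5, 10, 1, 7, 8, 9, 6]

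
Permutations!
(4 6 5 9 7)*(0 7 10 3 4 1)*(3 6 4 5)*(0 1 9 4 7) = [0, 1, 2, 5, 7, 4, 3, 9, 8, 10, 6] = (3 5 4 7 9 10 6)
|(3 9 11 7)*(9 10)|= 5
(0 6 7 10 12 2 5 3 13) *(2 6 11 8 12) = (0 11 8 12 6 7 10 2 5 3 13) = [11, 1, 5, 13, 4, 3, 7, 10, 12, 9, 2, 8, 6, 0]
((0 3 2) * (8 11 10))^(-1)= [2, 1, 3, 0, 4, 5, 6, 7, 10, 9, 11, 8]= (0 2 3)(8 10 11)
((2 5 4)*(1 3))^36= [0, 1, 2, 3, 4, 5]= (5)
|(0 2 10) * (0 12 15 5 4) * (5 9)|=|(0 2 10 12 15 9 5 4)|=8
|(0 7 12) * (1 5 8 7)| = 6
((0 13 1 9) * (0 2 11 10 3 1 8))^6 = (13) = [0, 1, 2, 3, 4, 5, 6, 7, 8, 9, 10, 11, 12, 13]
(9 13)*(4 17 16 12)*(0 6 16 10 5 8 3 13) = (0 6 16 12 4 17 10 5 8 3 13 9) = [6, 1, 2, 13, 17, 8, 16, 7, 3, 0, 5, 11, 4, 9, 14, 15, 12, 10]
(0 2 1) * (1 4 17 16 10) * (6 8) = (0 2 4 17 16 10 1)(6 8) = [2, 0, 4, 3, 17, 5, 8, 7, 6, 9, 1, 11, 12, 13, 14, 15, 10, 16]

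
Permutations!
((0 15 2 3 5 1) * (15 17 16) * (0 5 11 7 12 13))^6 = (0 11 16 12 2)(3 17 7 15 13) = [11, 1, 0, 17, 4, 5, 6, 15, 8, 9, 10, 16, 2, 3, 14, 13, 12, 7]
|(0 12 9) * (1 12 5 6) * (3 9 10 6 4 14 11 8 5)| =60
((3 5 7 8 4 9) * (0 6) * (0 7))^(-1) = [5, 1, 2, 9, 8, 3, 0, 6, 7, 4] = (0 5 3 9 4 8 7 6)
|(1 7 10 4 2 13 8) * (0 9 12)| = 21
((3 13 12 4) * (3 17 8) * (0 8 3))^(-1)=(0 8)(3 17 4 12 13)=[8, 1, 2, 17, 12, 5, 6, 7, 0, 9, 10, 11, 13, 3, 14, 15, 16, 4]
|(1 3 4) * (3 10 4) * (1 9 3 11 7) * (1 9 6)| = |(1 10 4 6)(3 11 7 9)| = 4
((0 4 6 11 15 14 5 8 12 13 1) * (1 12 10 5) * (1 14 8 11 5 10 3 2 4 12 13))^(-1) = (0 1 12)(2 3 8 15 11 5 6 4) = [1, 12, 3, 8, 2, 6, 4, 7, 15, 9, 10, 5, 0, 13, 14, 11]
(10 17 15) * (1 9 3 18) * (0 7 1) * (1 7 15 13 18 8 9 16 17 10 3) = (0 15 3 8 9 1 16 17 13 18) = [15, 16, 2, 8, 4, 5, 6, 7, 9, 1, 10, 11, 12, 18, 14, 3, 17, 13, 0]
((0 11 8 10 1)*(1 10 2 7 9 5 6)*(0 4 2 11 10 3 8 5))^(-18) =(0 6)(1 10)(2 8)(3 4)(5 9)(7 11) =[6, 10, 8, 4, 3, 9, 0, 11, 2, 5, 1, 7]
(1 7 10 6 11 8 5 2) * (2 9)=(1 7 10 6 11 8 5 9 2)=[0, 7, 1, 3, 4, 9, 11, 10, 5, 2, 6, 8]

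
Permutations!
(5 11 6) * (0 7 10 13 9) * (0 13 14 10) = [7, 1, 2, 3, 4, 11, 5, 0, 8, 13, 14, 6, 12, 9, 10] = (0 7)(5 11 6)(9 13)(10 14)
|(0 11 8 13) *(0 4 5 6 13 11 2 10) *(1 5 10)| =8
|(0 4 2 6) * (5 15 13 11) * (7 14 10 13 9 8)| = |(0 4 2 6)(5 15 9 8 7 14 10 13 11)| = 36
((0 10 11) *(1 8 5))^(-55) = (0 11 10)(1 5 8) = [11, 5, 2, 3, 4, 8, 6, 7, 1, 9, 0, 10]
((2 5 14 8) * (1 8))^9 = (1 14 5 2 8) = [0, 14, 8, 3, 4, 2, 6, 7, 1, 9, 10, 11, 12, 13, 5]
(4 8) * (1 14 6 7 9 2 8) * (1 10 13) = (1 14 6 7 9 2 8 4 10 13) = [0, 14, 8, 3, 10, 5, 7, 9, 4, 2, 13, 11, 12, 1, 6]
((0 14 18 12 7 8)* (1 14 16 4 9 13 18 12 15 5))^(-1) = [8, 5, 2, 3, 16, 15, 6, 12, 7, 4, 10, 11, 14, 9, 1, 18, 0, 17, 13] = (0 8 7 12 14 1 5 15 18 13 9 4 16)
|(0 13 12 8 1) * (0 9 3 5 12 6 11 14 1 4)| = 12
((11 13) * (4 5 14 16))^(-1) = (4 16 14 5)(11 13) = [0, 1, 2, 3, 16, 4, 6, 7, 8, 9, 10, 13, 12, 11, 5, 15, 14]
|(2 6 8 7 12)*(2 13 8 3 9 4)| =|(2 6 3 9 4)(7 12 13 8)| =20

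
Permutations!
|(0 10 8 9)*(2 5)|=|(0 10 8 9)(2 5)|=4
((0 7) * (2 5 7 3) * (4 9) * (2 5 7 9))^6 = (0 7 2 4 9 5 3) = [7, 1, 4, 0, 9, 3, 6, 2, 8, 5]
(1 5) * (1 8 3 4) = [0, 5, 2, 4, 1, 8, 6, 7, 3] = (1 5 8 3 4)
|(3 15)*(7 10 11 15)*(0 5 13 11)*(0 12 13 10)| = 9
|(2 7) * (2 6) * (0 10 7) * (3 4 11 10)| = 8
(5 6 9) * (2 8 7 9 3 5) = (2 8 7 9)(3 5 6) = [0, 1, 8, 5, 4, 6, 3, 9, 7, 2]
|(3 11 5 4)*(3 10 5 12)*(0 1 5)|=15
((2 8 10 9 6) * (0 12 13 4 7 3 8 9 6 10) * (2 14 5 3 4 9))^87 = [5, 1, 2, 6, 7, 10, 13, 4, 14, 0, 12, 11, 3, 8, 9] = (0 5 10 12 3 6 13 8 14 9)(4 7)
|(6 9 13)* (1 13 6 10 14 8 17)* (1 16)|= 14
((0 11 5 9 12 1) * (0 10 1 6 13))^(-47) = (0 5 12 13 11 9 6)(1 10) = [5, 10, 2, 3, 4, 12, 0, 7, 8, 6, 1, 9, 13, 11]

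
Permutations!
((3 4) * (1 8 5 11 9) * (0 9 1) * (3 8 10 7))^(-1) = (0 9)(1 11 5 8 4 3 7 10) = [9, 11, 2, 7, 3, 8, 6, 10, 4, 0, 1, 5]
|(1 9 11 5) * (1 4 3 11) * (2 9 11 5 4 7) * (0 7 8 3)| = 21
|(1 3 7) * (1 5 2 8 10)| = |(1 3 7 5 2 8 10)| = 7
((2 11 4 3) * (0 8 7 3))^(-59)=(0 2 8 11 7 4 3)=[2, 1, 8, 0, 3, 5, 6, 4, 11, 9, 10, 7]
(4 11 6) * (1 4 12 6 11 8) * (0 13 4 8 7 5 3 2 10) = (0 13 4 7 5 3 2 10)(1 8)(6 12) = [13, 8, 10, 2, 7, 3, 12, 5, 1, 9, 0, 11, 6, 4]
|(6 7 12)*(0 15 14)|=|(0 15 14)(6 7 12)|=3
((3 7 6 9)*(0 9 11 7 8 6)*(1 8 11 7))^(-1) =(0 7 6 8 1 11 3 9) =[7, 11, 2, 9, 4, 5, 8, 6, 1, 0, 10, 3]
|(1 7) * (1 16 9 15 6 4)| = |(1 7 16 9 15 6 4)| = 7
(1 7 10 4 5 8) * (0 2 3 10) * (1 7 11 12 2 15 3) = (0 15 3 10 4 5 8 7)(1 11 12 2) = [15, 11, 1, 10, 5, 8, 6, 0, 7, 9, 4, 12, 2, 13, 14, 3]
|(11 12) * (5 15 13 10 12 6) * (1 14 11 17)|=|(1 14 11 6 5 15 13 10 12 17)|=10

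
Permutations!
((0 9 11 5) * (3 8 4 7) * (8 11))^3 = [4, 1, 2, 0, 11, 8, 6, 5, 3, 7, 10, 9] = (0 4 11 9 7 5 8 3)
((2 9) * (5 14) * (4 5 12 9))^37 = (2 4 5 14 12 9) = [0, 1, 4, 3, 5, 14, 6, 7, 8, 2, 10, 11, 9, 13, 12]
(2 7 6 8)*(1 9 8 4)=(1 9 8 2 7 6 4)=[0, 9, 7, 3, 1, 5, 4, 6, 2, 8]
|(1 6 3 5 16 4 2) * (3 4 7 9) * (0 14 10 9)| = 8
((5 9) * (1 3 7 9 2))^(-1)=(1 2 5 9 7 3)=[0, 2, 5, 1, 4, 9, 6, 3, 8, 7]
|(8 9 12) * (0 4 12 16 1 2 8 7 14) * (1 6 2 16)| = 30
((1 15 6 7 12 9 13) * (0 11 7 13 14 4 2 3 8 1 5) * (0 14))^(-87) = (0 12 11 9 7)(1 13 4 8 6 14 3 15 5 2) = [12, 13, 1, 15, 8, 2, 14, 0, 6, 7, 10, 9, 11, 4, 3, 5]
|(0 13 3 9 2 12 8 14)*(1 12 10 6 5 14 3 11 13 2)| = |(0 2 10 6 5 14)(1 12 8 3 9)(11 13)| = 30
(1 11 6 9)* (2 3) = (1 11 6 9)(2 3) = [0, 11, 3, 2, 4, 5, 9, 7, 8, 1, 10, 6]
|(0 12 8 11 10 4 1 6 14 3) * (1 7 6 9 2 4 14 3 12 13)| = 45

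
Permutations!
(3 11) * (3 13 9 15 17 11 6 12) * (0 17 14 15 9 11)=[17, 1, 2, 6, 4, 5, 12, 7, 8, 9, 10, 13, 3, 11, 15, 14, 16, 0]=(0 17)(3 6 12)(11 13)(14 15)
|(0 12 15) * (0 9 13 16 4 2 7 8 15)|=8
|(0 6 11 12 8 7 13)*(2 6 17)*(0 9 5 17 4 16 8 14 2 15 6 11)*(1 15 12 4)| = |(0 1 15 6)(2 11 4 16 8 7 13 9 5 17 12 14)| = 12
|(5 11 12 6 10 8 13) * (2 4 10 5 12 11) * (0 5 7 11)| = |(0 5 2 4 10 8 13 12 6 7 11)| = 11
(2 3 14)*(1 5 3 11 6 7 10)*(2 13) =[0, 5, 11, 14, 4, 3, 7, 10, 8, 9, 1, 6, 12, 2, 13] =(1 5 3 14 13 2 11 6 7 10)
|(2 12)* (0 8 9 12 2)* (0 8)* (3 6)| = |(3 6)(8 9 12)| = 6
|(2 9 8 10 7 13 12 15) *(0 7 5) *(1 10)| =11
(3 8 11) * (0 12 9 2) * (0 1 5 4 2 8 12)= (1 5 4 2)(3 12 9 8 11)= [0, 5, 1, 12, 2, 4, 6, 7, 11, 8, 10, 3, 9]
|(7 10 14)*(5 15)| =|(5 15)(7 10 14)| =6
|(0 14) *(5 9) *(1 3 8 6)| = 4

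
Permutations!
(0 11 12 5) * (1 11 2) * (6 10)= [2, 11, 1, 3, 4, 0, 10, 7, 8, 9, 6, 12, 5]= (0 2 1 11 12 5)(6 10)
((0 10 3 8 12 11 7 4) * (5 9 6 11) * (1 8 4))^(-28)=(1 9)(5 7)(6 8)(11 12)=[0, 9, 2, 3, 4, 7, 8, 5, 6, 1, 10, 12, 11]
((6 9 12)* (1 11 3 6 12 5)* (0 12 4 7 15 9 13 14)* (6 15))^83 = [14, 5, 2, 11, 12, 9, 7, 4, 8, 15, 10, 1, 0, 6, 13, 3] = (0 14 13 6 7 4 12)(1 5 9 15 3 11)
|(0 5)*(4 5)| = 3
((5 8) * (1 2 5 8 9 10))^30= (10)= [0, 1, 2, 3, 4, 5, 6, 7, 8, 9, 10]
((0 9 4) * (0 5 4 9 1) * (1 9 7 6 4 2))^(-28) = (0 4)(1 6)(2 7)(5 9) = [4, 6, 7, 3, 0, 9, 1, 2, 8, 5]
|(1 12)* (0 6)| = 2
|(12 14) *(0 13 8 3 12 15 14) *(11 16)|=|(0 13 8 3 12)(11 16)(14 15)|=10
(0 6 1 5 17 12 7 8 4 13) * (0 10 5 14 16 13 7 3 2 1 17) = (0 6 17 12 3 2 1 14 16 13 10 5)(4 7 8) = [6, 14, 1, 2, 7, 0, 17, 8, 4, 9, 5, 11, 3, 10, 16, 15, 13, 12]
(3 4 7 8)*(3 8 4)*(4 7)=(8)=[0, 1, 2, 3, 4, 5, 6, 7, 8]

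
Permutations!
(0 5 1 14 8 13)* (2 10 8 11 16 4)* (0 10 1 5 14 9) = (0 14 11 16 4 2 1 9)(8 13 10) = [14, 9, 1, 3, 2, 5, 6, 7, 13, 0, 8, 16, 12, 10, 11, 15, 4]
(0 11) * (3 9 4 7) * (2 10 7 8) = (0 11)(2 10 7 3 9 4 8) = [11, 1, 10, 9, 8, 5, 6, 3, 2, 4, 7, 0]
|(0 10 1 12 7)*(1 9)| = |(0 10 9 1 12 7)| = 6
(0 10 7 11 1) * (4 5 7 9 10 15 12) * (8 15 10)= (0 10 9 8 15 12 4 5 7 11 1)= [10, 0, 2, 3, 5, 7, 6, 11, 15, 8, 9, 1, 4, 13, 14, 12]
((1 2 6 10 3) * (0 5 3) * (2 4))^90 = (0 3 4 6)(1 2 10 5) = [3, 2, 10, 4, 6, 1, 0, 7, 8, 9, 5]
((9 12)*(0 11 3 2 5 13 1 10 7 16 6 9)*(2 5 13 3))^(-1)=(0 12 9 6 16 7 10 1 13 2 11)(3 5)=[12, 13, 11, 5, 4, 3, 16, 10, 8, 6, 1, 0, 9, 2, 14, 15, 7]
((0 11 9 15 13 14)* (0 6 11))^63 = [0, 1, 2, 3, 4, 5, 15, 7, 8, 14, 10, 13, 12, 11, 9, 6] = (6 15)(9 14)(11 13)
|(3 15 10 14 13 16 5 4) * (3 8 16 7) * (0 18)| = 12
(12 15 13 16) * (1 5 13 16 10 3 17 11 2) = [0, 5, 1, 17, 4, 13, 6, 7, 8, 9, 3, 2, 15, 10, 14, 16, 12, 11] = (1 5 13 10 3 17 11 2)(12 15 16)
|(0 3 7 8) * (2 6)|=4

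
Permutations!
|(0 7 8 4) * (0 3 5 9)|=7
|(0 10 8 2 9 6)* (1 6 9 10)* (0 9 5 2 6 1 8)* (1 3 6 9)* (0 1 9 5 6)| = 14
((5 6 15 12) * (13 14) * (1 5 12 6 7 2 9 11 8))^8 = (15)(1 5 7 2 9 11 8) = [0, 5, 9, 3, 4, 7, 6, 2, 1, 11, 10, 8, 12, 13, 14, 15]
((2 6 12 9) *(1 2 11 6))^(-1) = (1 2)(6 11 9 12) = [0, 2, 1, 3, 4, 5, 11, 7, 8, 12, 10, 9, 6]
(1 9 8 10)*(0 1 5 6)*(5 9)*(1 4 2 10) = (0 4 2 10 9 8 1 5 6) = [4, 5, 10, 3, 2, 6, 0, 7, 1, 8, 9]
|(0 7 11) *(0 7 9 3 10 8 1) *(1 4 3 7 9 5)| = 12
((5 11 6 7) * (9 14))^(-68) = (14) = [0, 1, 2, 3, 4, 5, 6, 7, 8, 9, 10, 11, 12, 13, 14]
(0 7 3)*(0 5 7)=[0, 1, 2, 5, 4, 7, 6, 3]=(3 5 7)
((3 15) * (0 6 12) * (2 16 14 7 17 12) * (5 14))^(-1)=(0 12 17 7 14 5 16 2 6)(3 15)=[12, 1, 6, 15, 4, 16, 0, 14, 8, 9, 10, 11, 17, 13, 5, 3, 2, 7]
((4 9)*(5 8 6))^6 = (9) = [0, 1, 2, 3, 4, 5, 6, 7, 8, 9]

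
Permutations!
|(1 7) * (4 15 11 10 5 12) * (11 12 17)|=|(1 7)(4 15 12)(5 17 11 10)|=12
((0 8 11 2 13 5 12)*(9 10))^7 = (13)(9 10) = [0, 1, 2, 3, 4, 5, 6, 7, 8, 10, 9, 11, 12, 13]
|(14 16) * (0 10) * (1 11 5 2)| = 4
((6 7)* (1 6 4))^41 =(1 6 7 4) =[0, 6, 2, 3, 1, 5, 7, 4]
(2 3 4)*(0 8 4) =(0 8 4 2 3) =[8, 1, 3, 0, 2, 5, 6, 7, 4]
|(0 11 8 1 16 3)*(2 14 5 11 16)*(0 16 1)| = |(0 1 2 14 5 11 8)(3 16)| = 14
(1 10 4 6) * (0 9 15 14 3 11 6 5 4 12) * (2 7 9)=(0 2 7 9 15 14 3 11 6 1 10 12)(4 5)=[2, 10, 7, 11, 5, 4, 1, 9, 8, 15, 12, 6, 0, 13, 3, 14]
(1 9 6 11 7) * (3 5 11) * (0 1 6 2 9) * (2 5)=(0 1)(2 9 5 11 7 6 3)=[1, 0, 9, 2, 4, 11, 3, 6, 8, 5, 10, 7]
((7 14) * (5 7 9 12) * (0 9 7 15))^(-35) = (15)(7 14) = [0, 1, 2, 3, 4, 5, 6, 14, 8, 9, 10, 11, 12, 13, 7, 15]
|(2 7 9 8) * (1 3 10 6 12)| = |(1 3 10 6 12)(2 7 9 8)| = 20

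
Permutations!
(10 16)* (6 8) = (6 8)(10 16) = [0, 1, 2, 3, 4, 5, 8, 7, 6, 9, 16, 11, 12, 13, 14, 15, 10]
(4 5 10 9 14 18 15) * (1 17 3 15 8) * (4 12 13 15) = [0, 17, 2, 4, 5, 10, 6, 7, 1, 14, 9, 11, 13, 15, 18, 12, 16, 3, 8] = (1 17 3 4 5 10 9 14 18 8)(12 13 15)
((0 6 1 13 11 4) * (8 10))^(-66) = (13) = [0, 1, 2, 3, 4, 5, 6, 7, 8, 9, 10, 11, 12, 13]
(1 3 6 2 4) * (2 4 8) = (1 3 6 4)(2 8) = [0, 3, 8, 6, 1, 5, 4, 7, 2]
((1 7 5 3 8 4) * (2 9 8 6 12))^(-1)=(1 4 8 9 2 12 6 3 5 7)=[0, 4, 12, 5, 8, 7, 3, 1, 9, 2, 10, 11, 6]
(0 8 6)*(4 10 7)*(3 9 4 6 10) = [8, 1, 2, 9, 3, 5, 0, 6, 10, 4, 7] = (0 8 10 7 6)(3 9 4)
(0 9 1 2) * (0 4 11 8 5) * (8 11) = (11)(0 9 1 2 4 8 5) = [9, 2, 4, 3, 8, 0, 6, 7, 5, 1, 10, 11]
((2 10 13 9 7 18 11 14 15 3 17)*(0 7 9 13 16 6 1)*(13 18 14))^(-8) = (0 15 2 6 7 3 10 1 14 17 16)(11 13 18) = [15, 14, 6, 10, 4, 5, 7, 3, 8, 9, 1, 13, 12, 18, 17, 2, 0, 16, 11]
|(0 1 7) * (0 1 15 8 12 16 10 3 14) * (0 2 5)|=|(0 15 8 12 16 10 3 14 2 5)(1 7)|=10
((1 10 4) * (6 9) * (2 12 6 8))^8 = (1 4 10)(2 9 12 8 6) = [0, 4, 9, 3, 10, 5, 2, 7, 6, 12, 1, 11, 8]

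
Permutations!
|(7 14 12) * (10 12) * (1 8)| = 4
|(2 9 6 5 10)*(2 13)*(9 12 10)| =12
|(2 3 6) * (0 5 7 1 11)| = |(0 5 7 1 11)(2 3 6)| = 15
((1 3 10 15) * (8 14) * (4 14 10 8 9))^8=[0, 10, 2, 15, 9, 5, 6, 7, 1, 14, 3, 11, 12, 13, 4, 8]=(1 10 3 15 8)(4 9 14)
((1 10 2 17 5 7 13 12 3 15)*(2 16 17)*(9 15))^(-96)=(1 17 13 9 10 5 12 15 16 7 3)=[0, 17, 2, 1, 4, 12, 6, 3, 8, 10, 5, 11, 15, 9, 14, 16, 7, 13]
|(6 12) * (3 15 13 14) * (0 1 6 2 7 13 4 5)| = |(0 1 6 12 2 7 13 14 3 15 4 5)| = 12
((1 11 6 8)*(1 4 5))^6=(11)=[0, 1, 2, 3, 4, 5, 6, 7, 8, 9, 10, 11]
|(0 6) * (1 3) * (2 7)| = |(0 6)(1 3)(2 7)| = 2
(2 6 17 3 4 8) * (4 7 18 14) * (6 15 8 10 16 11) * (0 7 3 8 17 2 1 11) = (0 7 18 14 4 10 16)(1 11 6 2 15 17 8) = [7, 11, 15, 3, 10, 5, 2, 18, 1, 9, 16, 6, 12, 13, 4, 17, 0, 8, 14]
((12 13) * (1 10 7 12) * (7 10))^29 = (1 7 12 13) = [0, 7, 2, 3, 4, 5, 6, 12, 8, 9, 10, 11, 13, 1]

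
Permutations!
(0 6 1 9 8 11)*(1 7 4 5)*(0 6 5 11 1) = (0 5)(1 9 8)(4 11 6 7) = [5, 9, 2, 3, 11, 0, 7, 4, 1, 8, 10, 6]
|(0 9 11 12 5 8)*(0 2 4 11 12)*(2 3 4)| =8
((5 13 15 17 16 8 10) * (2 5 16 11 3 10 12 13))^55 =[0, 1, 5, 10, 4, 2, 6, 7, 12, 9, 16, 3, 13, 15, 14, 17, 8, 11] =(2 5)(3 10 16 8 12 13 15 17 11)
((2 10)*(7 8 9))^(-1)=(2 10)(7 9 8)=[0, 1, 10, 3, 4, 5, 6, 9, 7, 8, 2]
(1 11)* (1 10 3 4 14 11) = [0, 1, 2, 4, 14, 5, 6, 7, 8, 9, 3, 10, 12, 13, 11] = (3 4 14 11 10)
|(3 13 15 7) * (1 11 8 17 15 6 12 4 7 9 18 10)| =|(1 11 8 17 15 9 18 10)(3 13 6 12 4 7)| =24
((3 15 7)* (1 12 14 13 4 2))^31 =(1 12 14 13 4 2)(3 15 7) =[0, 12, 1, 15, 2, 5, 6, 3, 8, 9, 10, 11, 14, 4, 13, 7]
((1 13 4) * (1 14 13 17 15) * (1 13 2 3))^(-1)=(1 3 2 14 4 13 15 17)=[0, 3, 14, 2, 13, 5, 6, 7, 8, 9, 10, 11, 12, 15, 4, 17, 16, 1]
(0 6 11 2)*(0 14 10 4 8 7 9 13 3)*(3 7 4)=(0 6 11 2 14 10 3)(4 8)(7 9 13)=[6, 1, 14, 0, 8, 5, 11, 9, 4, 13, 3, 2, 12, 7, 10]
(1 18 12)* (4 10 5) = (1 18 12)(4 10 5) = [0, 18, 2, 3, 10, 4, 6, 7, 8, 9, 5, 11, 1, 13, 14, 15, 16, 17, 12]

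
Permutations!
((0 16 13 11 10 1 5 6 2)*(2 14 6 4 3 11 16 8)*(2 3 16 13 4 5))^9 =(0 3 10 2 8 11 1)(4 16)(6 14) =[3, 0, 8, 10, 16, 5, 14, 7, 11, 9, 2, 1, 12, 13, 6, 15, 4]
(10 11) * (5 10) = [0, 1, 2, 3, 4, 10, 6, 7, 8, 9, 11, 5] = (5 10 11)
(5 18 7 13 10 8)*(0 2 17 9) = (0 2 17 9)(5 18 7 13 10 8) = [2, 1, 17, 3, 4, 18, 6, 13, 5, 0, 8, 11, 12, 10, 14, 15, 16, 9, 7]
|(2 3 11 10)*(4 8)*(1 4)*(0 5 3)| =|(0 5 3 11 10 2)(1 4 8)| =6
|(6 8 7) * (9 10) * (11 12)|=|(6 8 7)(9 10)(11 12)|=6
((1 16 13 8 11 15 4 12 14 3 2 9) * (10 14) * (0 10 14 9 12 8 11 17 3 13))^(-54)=(0 10 9 1 16)(2 4 14 17 11)(3 15 12 8 13)=[10, 16, 4, 15, 14, 5, 6, 7, 13, 1, 9, 2, 8, 3, 17, 12, 0, 11]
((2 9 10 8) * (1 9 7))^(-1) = [0, 7, 8, 3, 4, 5, 6, 2, 10, 1, 9] = (1 7 2 8 10 9)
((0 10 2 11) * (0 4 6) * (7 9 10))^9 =(0 7 9 10 2 11 4 6) =[7, 1, 11, 3, 6, 5, 0, 9, 8, 10, 2, 4]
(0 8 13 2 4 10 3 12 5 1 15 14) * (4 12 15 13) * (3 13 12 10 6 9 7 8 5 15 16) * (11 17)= (0 5 1 12 15 14)(2 10 13)(3 16)(4 6 9 7 8)(11 17)= [5, 12, 10, 16, 6, 1, 9, 8, 4, 7, 13, 17, 15, 2, 0, 14, 3, 11]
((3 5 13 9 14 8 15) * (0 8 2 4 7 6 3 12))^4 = (15)(2 3 14 6 9 7 13 4 5) = [0, 1, 3, 14, 5, 2, 9, 13, 8, 7, 10, 11, 12, 4, 6, 15]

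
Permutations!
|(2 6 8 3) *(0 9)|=|(0 9)(2 6 8 3)|=4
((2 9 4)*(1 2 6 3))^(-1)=(1 3 6 4 9 2)=[0, 3, 1, 6, 9, 5, 4, 7, 8, 2]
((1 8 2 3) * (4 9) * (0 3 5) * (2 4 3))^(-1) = [5, 3, 0, 9, 8, 2, 6, 7, 1, 4] = (0 5 2)(1 3 9 4 8)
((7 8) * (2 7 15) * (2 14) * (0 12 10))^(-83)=(0 12 10)(2 8 14 7 15)=[12, 1, 8, 3, 4, 5, 6, 15, 14, 9, 0, 11, 10, 13, 7, 2]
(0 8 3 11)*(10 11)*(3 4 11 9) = (0 8 4 11)(3 10 9) = [8, 1, 2, 10, 11, 5, 6, 7, 4, 3, 9, 0]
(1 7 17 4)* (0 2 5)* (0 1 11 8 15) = (0 2 5 1 7 17 4 11 8 15) = [2, 7, 5, 3, 11, 1, 6, 17, 15, 9, 10, 8, 12, 13, 14, 0, 16, 4]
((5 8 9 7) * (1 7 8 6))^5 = (1 7 5 6)(8 9) = [0, 7, 2, 3, 4, 6, 1, 5, 9, 8]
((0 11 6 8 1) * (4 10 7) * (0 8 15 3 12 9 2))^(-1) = (0 2 9 12 3 15 6 11)(1 8)(4 7 10) = [2, 8, 9, 15, 7, 5, 11, 10, 1, 12, 4, 0, 3, 13, 14, 6]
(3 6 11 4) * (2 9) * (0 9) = (0 9 2)(3 6 11 4) = [9, 1, 0, 6, 3, 5, 11, 7, 8, 2, 10, 4]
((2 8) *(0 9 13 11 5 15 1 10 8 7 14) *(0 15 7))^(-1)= (0 2 8 10 1 15 14 7 5 11 13 9)= [2, 15, 8, 3, 4, 11, 6, 5, 10, 0, 1, 13, 12, 9, 7, 14]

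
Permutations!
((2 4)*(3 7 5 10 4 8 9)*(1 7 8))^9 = (1 10)(2 5)(4 7) = [0, 10, 5, 3, 7, 2, 6, 4, 8, 9, 1]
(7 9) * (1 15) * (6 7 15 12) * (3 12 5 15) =(1 5 15)(3 12 6 7 9) =[0, 5, 2, 12, 4, 15, 7, 9, 8, 3, 10, 11, 6, 13, 14, 1]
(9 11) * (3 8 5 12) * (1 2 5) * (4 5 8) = [0, 2, 8, 4, 5, 12, 6, 7, 1, 11, 10, 9, 3] = (1 2 8)(3 4 5 12)(9 11)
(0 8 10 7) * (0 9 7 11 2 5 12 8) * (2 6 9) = (2 5 12 8 10 11 6 9 7) = [0, 1, 5, 3, 4, 12, 9, 2, 10, 7, 11, 6, 8]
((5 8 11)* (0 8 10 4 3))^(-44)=(0 4 5 8 3 10 11)=[4, 1, 2, 10, 5, 8, 6, 7, 3, 9, 11, 0]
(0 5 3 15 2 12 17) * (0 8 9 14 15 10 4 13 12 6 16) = (0 5 3 10 4 13 12 17 8 9 14 15 2 6 16) = [5, 1, 6, 10, 13, 3, 16, 7, 9, 14, 4, 11, 17, 12, 15, 2, 0, 8]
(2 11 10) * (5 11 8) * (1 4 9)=(1 4 9)(2 8 5 11 10)=[0, 4, 8, 3, 9, 11, 6, 7, 5, 1, 2, 10]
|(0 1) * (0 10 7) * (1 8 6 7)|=|(0 8 6 7)(1 10)|=4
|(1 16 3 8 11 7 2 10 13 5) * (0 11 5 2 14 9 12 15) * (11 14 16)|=|(0 14 9 12 15)(1 11 7 16 3 8 5)(2 10 13)|=105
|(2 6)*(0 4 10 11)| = 4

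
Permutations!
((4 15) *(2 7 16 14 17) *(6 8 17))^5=(2 8 14 7 17 6 16)(4 15)=[0, 1, 8, 3, 15, 5, 16, 17, 14, 9, 10, 11, 12, 13, 7, 4, 2, 6]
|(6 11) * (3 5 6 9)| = |(3 5 6 11 9)| = 5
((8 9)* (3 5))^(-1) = (3 5)(8 9) = [0, 1, 2, 5, 4, 3, 6, 7, 9, 8]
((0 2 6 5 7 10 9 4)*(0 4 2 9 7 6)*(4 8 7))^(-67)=(0 2 9)(4 8 7 10)(5 6)=[2, 1, 9, 3, 8, 6, 5, 10, 7, 0, 4]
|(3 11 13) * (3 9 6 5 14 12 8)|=9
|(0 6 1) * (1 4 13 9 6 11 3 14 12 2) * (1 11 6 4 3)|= |(0 6 3 14 12 2 11 1)(4 13 9)|= 24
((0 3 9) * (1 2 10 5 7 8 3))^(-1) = (0 9 3 8 7 5 10 2 1) = [9, 0, 1, 8, 4, 10, 6, 5, 7, 3, 2]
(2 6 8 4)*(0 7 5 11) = (0 7 5 11)(2 6 8 4) = [7, 1, 6, 3, 2, 11, 8, 5, 4, 9, 10, 0]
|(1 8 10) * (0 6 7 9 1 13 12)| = |(0 6 7 9 1 8 10 13 12)| = 9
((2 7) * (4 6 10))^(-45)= (10)(2 7)= [0, 1, 7, 3, 4, 5, 6, 2, 8, 9, 10]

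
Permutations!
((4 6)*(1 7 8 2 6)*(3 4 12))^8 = (12) = [0, 1, 2, 3, 4, 5, 6, 7, 8, 9, 10, 11, 12]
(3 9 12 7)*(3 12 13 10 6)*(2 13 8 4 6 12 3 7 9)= (2 13 10 12 9 8 4 6 7 3)= [0, 1, 13, 2, 6, 5, 7, 3, 4, 8, 12, 11, 9, 10]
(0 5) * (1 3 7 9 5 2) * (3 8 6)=(0 2 1 8 6 3 7 9 5)=[2, 8, 1, 7, 4, 0, 3, 9, 6, 5]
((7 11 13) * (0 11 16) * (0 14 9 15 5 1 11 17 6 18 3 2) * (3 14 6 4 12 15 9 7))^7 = [11, 4, 1, 5, 3, 17, 14, 6, 8, 9, 10, 12, 2, 15, 16, 0, 18, 13, 7] = (0 11 12 2 1 4 3 5 17 13 15)(6 14 16 18 7)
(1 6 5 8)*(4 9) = (1 6 5 8)(4 9) = [0, 6, 2, 3, 9, 8, 5, 7, 1, 4]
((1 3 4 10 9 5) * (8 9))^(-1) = (1 5 9 8 10 4 3) = [0, 5, 2, 1, 3, 9, 6, 7, 10, 8, 4]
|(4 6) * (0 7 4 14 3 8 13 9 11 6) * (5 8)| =24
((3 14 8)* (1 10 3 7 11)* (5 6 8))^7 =(1 7 6 14 10 11 8 5 3) =[0, 7, 2, 1, 4, 3, 14, 6, 5, 9, 11, 8, 12, 13, 10]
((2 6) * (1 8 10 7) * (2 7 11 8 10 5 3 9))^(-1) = (1 7 6 2 9 3 5 8 11 10) = [0, 7, 9, 5, 4, 8, 2, 6, 11, 3, 1, 10]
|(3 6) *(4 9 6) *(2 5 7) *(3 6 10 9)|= 6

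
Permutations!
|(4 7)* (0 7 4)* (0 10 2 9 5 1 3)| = |(0 7 10 2 9 5 1 3)| = 8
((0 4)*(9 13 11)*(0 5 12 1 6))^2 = (0 5 1)(4 12 6)(9 11 13) = [5, 0, 2, 3, 12, 1, 4, 7, 8, 11, 10, 13, 6, 9]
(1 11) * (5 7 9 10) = (1 11)(5 7 9 10) = [0, 11, 2, 3, 4, 7, 6, 9, 8, 10, 5, 1]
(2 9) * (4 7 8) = (2 9)(4 7 8) = [0, 1, 9, 3, 7, 5, 6, 8, 4, 2]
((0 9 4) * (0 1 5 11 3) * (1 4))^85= (0 9 1 5 11 3)= [9, 5, 2, 0, 4, 11, 6, 7, 8, 1, 10, 3]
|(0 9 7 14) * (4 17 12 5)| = 4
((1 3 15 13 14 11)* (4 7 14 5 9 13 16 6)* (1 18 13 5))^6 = (1 7 3 14 15 11 16 18 6 13 4) = [0, 7, 2, 14, 1, 5, 13, 3, 8, 9, 10, 16, 12, 4, 15, 11, 18, 17, 6]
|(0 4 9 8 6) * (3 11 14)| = 15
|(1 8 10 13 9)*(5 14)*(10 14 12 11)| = 9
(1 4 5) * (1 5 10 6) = (1 4 10 6) = [0, 4, 2, 3, 10, 5, 1, 7, 8, 9, 6]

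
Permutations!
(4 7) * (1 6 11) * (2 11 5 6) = (1 2 11)(4 7)(5 6) = [0, 2, 11, 3, 7, 6, 5, 4, 8, 9, 10, 1]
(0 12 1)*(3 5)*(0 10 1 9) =(0 12 9)(1 10)(3 5) =[12, 10, 2, 5, 4, 3, 6, 7, 8, 0, 1, 11, 9]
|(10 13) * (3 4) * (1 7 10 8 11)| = |(1 7 10 13 8 11)(3 4)| = 6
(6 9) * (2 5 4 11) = (2 5 4 11)(6 9) = [0, 1, 5, 3, 11, 4, 9, 7, 8, 6, 10, 2]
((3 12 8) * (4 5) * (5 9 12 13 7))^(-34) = [0, 1, 2, 12, 7, 13, 6, 3, 9, 5, 10, 11, 4, 8] = (3 12 4 7)(5 13 8 9)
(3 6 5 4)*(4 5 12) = [0, 1, 2, 6, 3, 5, 12, 7, 8, 9, 10, 11, 4] = (3 6 12 4)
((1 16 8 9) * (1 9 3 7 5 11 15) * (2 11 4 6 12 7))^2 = (1 8 2 15 16 3 11)(4 12 5 6 7) = [0, 8, 15, 11, 12, 6, 7, 4, 2, 9, 10, 1, 5, 13, 14, 16, 3]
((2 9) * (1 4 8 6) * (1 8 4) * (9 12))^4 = (2 12 9) = [0, 1, 12, 3, 4, 5, 6, 7, 8, 2, 10, 11, 9]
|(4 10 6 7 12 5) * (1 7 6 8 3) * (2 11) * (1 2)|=|(1 7 12 5 4 10 8 3 2 11)|=10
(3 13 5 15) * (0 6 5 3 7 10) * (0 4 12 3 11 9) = [6, 1, 2, 13, 12, 15, 5, 10, 8, 0, 4, 9, 3, 11, 14, 7] = (0 6 5 15 7 10 4 12 3 13 11 9)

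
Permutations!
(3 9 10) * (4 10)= [0, 1, 2, 9, 10, 5, 6, 7, 8, 4, 3]= (3 9 4 10)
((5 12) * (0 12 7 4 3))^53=[3, 1, 2, 4, 7, 12, 6, 5, 8, 9, 10, 11, 0]=(0 3 4 7 5 12)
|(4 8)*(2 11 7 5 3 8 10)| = 8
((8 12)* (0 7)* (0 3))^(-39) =(8 12) =[0, 1, 2, 3, 4, 5, 6, 7, 12, 9, 10, 11, 8]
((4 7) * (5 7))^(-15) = (7) = [0, 1, 2, 3, 4, 5, 6, 7]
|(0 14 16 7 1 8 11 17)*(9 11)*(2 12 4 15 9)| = |(0 14 16 7 1 8 2 12 4 15 9 11 17)| = 13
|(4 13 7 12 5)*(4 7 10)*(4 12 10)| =|(4 13)(5 7 10 12)| =4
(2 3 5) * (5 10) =[0, 1, 3, 10, 4, 2, 6, 7, 8, 9, 5] =(2 3 10 5)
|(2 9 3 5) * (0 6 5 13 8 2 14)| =|(0 6 5 14)(2 9 3 13 8)| =20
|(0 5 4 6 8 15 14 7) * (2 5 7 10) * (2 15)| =|(0 7)(2 5 4 6 8)(10 15 14)| =30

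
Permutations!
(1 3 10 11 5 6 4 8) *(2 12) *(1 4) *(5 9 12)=(1 3 10 11 9 12 2 5 6)(4 8)=[0, 3, 5, 10, 8, 6, 1, 7, 4, 12, 11, 9, 2]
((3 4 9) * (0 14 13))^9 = (14) = [0, 1, 2, 3, 4, 5, 6, 7, 8, 9, 10, 11, 12, 13, 14]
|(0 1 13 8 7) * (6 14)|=10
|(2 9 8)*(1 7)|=|(1 7)(2 9 8)|=6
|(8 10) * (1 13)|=2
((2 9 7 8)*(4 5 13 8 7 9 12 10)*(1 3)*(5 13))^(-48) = [0, 1, 2, 3, 4, 5, 6, 7, 8, 9, 10, 11, 12, 13] = (13)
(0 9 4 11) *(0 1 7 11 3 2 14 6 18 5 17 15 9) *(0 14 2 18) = (0 14 6)(1 7 11)(3 18 5 17 15 9 4) = [14, 7, 2, 18, 3, 17, 0, 11, 8, 4, 10, 1, 12, 13, 6, 9, 16, 15, 5]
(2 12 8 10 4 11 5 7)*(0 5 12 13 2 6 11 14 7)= (0 5)(2 13)(4 14 7 6 11 12 8 10)= [5, 1, 13, 3, 14, 0, 11, 6, 10, 9, 4, 12, 8, 2, 7]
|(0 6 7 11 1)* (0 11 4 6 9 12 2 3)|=|(0 9 12 2 3)(1 11)(4 6 7)|=30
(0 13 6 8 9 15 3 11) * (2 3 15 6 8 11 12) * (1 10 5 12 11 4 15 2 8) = (0 13 1 10 5 12 8 9 6 4 15 2 3 11) = [13, 10, 3, 11, 15, 12, 4, 7, 9, 6, 5, 0, 8, 1, 14, 2]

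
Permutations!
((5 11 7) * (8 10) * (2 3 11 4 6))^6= (2 6 4 5 7 11 3)= [0, 1, 6, 2, 5, 7, 4, 11, 8, 9, 10, 3]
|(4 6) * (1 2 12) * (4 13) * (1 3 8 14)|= 6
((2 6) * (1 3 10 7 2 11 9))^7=[0, 9, 7, 1, 4, 5, 2, 10, 8, 11, 3, 6]=(1 9 11 6 2 7 10 3)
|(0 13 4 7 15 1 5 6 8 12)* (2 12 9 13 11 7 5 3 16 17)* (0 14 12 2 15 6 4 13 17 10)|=|(0 11 7 6 8 9 17 15 1 3 16 10)(4 5)(12 14)|=12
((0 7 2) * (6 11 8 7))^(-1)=[2, 1, 7, 3, 4, 5, 0, 8, 11, 9, 10, 6]=(0 2 7 8 11 6)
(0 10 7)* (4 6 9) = (0 10 7)(4 6 9) = [10, 1, 2, 3, 6, 5, 9, 0, 8, 4, 7]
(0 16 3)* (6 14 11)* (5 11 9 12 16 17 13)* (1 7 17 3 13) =(0 3)(1 7 17)(5 11 6 14 9 12 16 13) =[3, 7, 2, 0, 4, 11, 14, 17, 8, 12, 10, 6, 16, 5, 9, 15, 13, 1]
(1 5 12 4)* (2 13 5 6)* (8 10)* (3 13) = (1 6 2 3 13 5 12 4)(8 10) = [0, 6, 3, 13, 1, 12, 2, 7, 10, 9, 8, 11, 4, 5]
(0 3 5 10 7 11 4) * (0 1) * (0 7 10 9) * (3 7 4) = (0 7 11 3 5 9)(1 4) = [7, 4, 2, 5, 1, 9, 6, 11, 8, 0, 10, 3]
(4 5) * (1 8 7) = (1 8 7)(4 5) = [0, 8, 2, 3, 5, 4, 6, 1, 7]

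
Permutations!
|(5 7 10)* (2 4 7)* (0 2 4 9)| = 12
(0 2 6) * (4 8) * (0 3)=[2, 1, 6, 0, 8, 5, 3, 7, 4]=(0 2 6 3)(4 8)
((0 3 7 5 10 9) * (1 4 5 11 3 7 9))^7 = (0 11 9 7 3)(1 10 5 4) = [11, 10, 2, 0, 1, 4, 6, 3, 8, 7, 5, 9]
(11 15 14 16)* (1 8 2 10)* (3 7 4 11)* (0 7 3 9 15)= (0 7 4 11)(1 8 2 10)(9 15 14 16)= [7, 8, 10, 3, 11, 5, 6, 4, 2, 15, 1, 0, 12, 13, 16, 14, 9]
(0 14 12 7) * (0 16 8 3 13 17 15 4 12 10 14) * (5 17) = (3 13 5 17 15 4 12 7 16 8)(10 14) = [0, 1, 2, 13, 12, 17, 6, 16, 3, 9, 14, 11, 7, 5, 10, 4, 8, 15]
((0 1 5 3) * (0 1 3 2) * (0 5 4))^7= (0 4 1 3)(2 5)= [4, 3, 5, 0, 1, 2]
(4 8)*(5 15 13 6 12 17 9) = [0, 1, 2, 3, 8, 15, 12, 7, 4, 5, 10, 11, 17, 6, 14, 13, 16, 9] = (4 8)(5 15 13 6 12 17 9)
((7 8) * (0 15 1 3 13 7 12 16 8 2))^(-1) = (0 2 7 13 3 1 15)(8 16 12) = [2, 15, 7, 1, 4, 5, 6, 13, 16, 9, 10, 11, 8, 3, 14, 0, 12]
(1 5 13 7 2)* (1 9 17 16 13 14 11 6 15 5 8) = (1 8)(2 9 17 16 13 7)(5 14 11 6 15) = [0, 8, 9, 3, 4, 14, 15, 2, 1, 17, 10, 6, 12, 7, 11, 5, 13, 16]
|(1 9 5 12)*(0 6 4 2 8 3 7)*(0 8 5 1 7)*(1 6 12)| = |(0 12 7 8 3)(1 9 6 4 2 5)| = 30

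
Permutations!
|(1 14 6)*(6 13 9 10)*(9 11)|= 7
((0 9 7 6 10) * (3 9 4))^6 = (0 10 6 7 9 3 4) = [10, 1, 2, 4, 0, 5, 7, 9, 8, 3, 6]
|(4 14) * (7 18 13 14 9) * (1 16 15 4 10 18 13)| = |(1 16 15 4 9 7 13 14 10 18)| = 10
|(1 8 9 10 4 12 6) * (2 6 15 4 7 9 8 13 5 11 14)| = 21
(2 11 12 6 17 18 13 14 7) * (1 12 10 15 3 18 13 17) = (1 12 6)(2 11 10 15 3 18 17 13 14 7) = [0, 12, 11, 18, 4, 5, 1, 2, 8, 9, 15, 10, 6, 14, 7, 3, 16, 13, 17]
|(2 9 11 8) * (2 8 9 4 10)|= |(2 4 10)(9 11)|= 6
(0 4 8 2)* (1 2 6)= (0 4 8 6 1 2)= [4, 2, 0, 3, 8, 5, 1, 7, 6]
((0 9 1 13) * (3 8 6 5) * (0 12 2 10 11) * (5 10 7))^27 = [9, 13, 7, 8, 4, 3, 10, 5, 6, 1, 11, 0, 2, 12] = (0 9 1 13 12 2 7 5 3 8 6 10 11)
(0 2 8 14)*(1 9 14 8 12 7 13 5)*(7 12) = (0 2 7 13 5 1 9 14) = [2, 9, 7, 3, 4, 1, 6, 13, 8, 14, 10, 11, 12, 5, 0]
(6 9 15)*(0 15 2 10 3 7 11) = [15, 1, 10, 7, 4, 5, 9, 11, 8, 2, 3, 0, 12, 13, 14, 6] = (0 15 6 9 2 10 3 7 11)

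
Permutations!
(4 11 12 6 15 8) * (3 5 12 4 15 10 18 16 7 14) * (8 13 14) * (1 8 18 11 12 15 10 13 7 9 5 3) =(1 8 10 11 4 12 6 13 14)(5 15 7 18 16 9) =[0, 8, 2, 3, 12, 15, 13, 18, 10, 5, 11, 4, 6, 14, 1, 7, 9, 17, 16]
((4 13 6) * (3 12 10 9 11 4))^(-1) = (3 6 13 4 11 9 10 12) = [0, 1, 2, 6, 11, 5, 13, 7, 8, 10, 12, 9, 3, 4]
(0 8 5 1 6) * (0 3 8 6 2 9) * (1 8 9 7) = (0 6 3 9)(1 2 7)(5 8) = [6, 2, 7, 9, 4, 8, 3, 1, 5, 0]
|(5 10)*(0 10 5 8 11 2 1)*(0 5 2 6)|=|(0 10 8 11 6)(1 5 2)|=15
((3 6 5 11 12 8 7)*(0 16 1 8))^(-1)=(0 12 11 5 6 3 7 8 1 16)=[12, 16, 2, 7, 4, 6, 3, 8, 1, 9, 10, 5, 11, 13, 14, 15, 0]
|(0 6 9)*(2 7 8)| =|(0 6 9)(2 7 8)| =3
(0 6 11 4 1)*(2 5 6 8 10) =(0 8 10 2 5 6 11 4 1) =[8, 0, 5, 3, 1, 6, 11, 7, 10, 9, 2, 4]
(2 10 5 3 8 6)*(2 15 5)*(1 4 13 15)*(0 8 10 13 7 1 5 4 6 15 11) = (0 8 15 4 7 1 6 5 3 10 2 13 11) = [8, 6, 13, 10, 7, 3, 5, 1, 15, 9, 2, 0, 12, 11, 14, 4]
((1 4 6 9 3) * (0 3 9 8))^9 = (9)(0 4)(1 8)(3 6) = [4, 8, 2, 6, 0, 5, 3, 7, 1, 9]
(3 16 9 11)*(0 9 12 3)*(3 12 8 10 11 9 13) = [13, 1, 2, 16, 4, 5, 6, 7, 10, 9, 11, 0, 12, 3, 14, 15, 8] = (0 13 3 16 8 10 11)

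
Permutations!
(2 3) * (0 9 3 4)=(0 9 3 2 4)=[9, 1, 4, 2, 0, 5, 6, 7, 8, 3]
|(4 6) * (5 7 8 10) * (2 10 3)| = |(2 10 5 7 8 3)(4 6)| = 6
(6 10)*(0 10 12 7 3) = [10, 1, 2, 0, 4, 5, 12, 3, 8, 9, 6, 11, 7] = (0 10 6 12 7 3)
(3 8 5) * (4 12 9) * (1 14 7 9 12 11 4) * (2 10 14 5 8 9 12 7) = (1 5 3 9)(2 10 14)(4 11)(7 12) = [0, 5, 10, 9, 11, 3, 6, 12, 8, 1, 14, 4, 7, 13, 2]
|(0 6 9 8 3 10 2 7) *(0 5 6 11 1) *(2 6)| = 15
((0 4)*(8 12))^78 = [0, 1, 2, 3, 4, 5, 6, 7, 8, 9, 10, 11, 12] = (12)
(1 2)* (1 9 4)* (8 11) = [0, 2, 9, 3, 1, 5, 6, 7, 11, 4, 10, 8] = (1 2 9 4)(8 11)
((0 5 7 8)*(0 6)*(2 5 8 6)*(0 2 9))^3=(9)(2 6 7 5)=[0, 1, 6, 3, 4, 2, 7, 5, 8, 9]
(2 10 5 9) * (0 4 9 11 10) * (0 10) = (0 4 9 2 10 5 11) = [4, 1, 10, 3, 9, 11, 6, 7, 8, 2, 5, 0]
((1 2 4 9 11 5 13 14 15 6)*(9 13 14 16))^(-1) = (1 6 15 14 5 11 9 16 13 4 2) = [0, 6, 1, 3, 2, 11, 15, 7, 8, 16, 10, 9, 12, 4, 5, 14, 13]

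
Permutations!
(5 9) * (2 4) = (2 4)(5 9) = [0, 1, 4, 3, 2, 9, 6, 7, 8, 5]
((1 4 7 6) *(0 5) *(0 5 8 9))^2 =(0 9 8)(1 7)(4 6) =[9, 7, 2, 3, 6, 5, 4, 1, 0, 8]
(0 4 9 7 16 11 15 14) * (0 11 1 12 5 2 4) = (1 12 5 2 4 9 7 16)(11 15 14) = [0, 12, 4, 3, 9, 2, 6, 16, 8, 7, 10, 15, 5, 13, 11, 14, 1]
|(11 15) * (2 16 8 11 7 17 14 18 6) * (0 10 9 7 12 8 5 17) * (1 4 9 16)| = 52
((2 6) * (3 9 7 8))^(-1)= (2 6)(3 8 7 9)= [0, 1, 6, 8, 4, 5, 2, 9, 7, 3]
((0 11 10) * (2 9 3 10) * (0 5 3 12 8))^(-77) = (0 11 2 9 12 8)(3 10 5) = [11, 1, 9, 10, 4, 3, 6, 7, 0, 12, 5, 2, 8]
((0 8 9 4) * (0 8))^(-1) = (4 9 8) = [0, 1, 2, 3, 9, 5, 6, 7, 4, 8]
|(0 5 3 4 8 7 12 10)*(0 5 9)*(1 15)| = |(0 9)(1 15)(3 4 8 7 12 10 5)| = 14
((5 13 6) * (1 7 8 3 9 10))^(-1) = (1 10 9 3 8 7)(5 6 13) = [0, 10, 2, 8, 4, 6, 13, 1, 7, 3, 9, 11, 12, 5]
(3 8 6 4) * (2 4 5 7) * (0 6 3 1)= (0 6 5 7 2 4 1)(3 8)= [6, 0, 4, 8, 1, 7, 5, 2, 3]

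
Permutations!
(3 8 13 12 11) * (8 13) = (3 13 12 11) = [0, 1, 2, 13, 4, 5, 6, 7, 8, 9, 10, 3, 11, 12]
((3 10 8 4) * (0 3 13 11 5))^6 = (0 11 4 10)(3 5 13 8) = [11, 1, 2, 5, 10, 13, 6, 7, 3, 9, 0, 4, 12, 8]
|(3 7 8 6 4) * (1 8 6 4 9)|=7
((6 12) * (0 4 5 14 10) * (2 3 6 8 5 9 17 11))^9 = (0 8 2 4 5 3 9 14 6 17 10 12 11) = [8, 1, 4, 9, 5, 3, 17, 7, 2, 14, 12, 0, 11, 13, 6, 15, 16, 10]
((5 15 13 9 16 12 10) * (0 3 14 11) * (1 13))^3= (0 11 14 3)(1 16 5 13 12 15 9 10)= [11, 16, 2, 0, 4, 13, 6, 7, 8, 10, 1, 14, 15, 12, 3, 9, 5]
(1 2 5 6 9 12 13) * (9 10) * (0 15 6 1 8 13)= [15, 2, 5, 3, 4, 1, 10, 7, 13, 12, 9, 11, 0, 8, 14, 6]= (0 15 6 10 9 12)(1 2 5)(8 13)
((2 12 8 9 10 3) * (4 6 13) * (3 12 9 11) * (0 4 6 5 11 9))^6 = [0, 1, 2, 3, 4, 5, 6, 7, 10, 12, 8, 11, 9, 13] = (13)(8 10)(9 12)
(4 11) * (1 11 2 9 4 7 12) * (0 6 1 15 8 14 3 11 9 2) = (0 6 1 9 4)(3 11 7 12 15 8 14) = [6, 9, 2, 11, 0, 5, 1, 12, 14, 4, 10, 7, 15, 13, 3, 8]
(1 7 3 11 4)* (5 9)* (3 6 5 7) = [0, 3, 2, 11, 1, 9, 5, 6, 8, 7, 10, 4] = (1 3 11 4)(5 9 7 6)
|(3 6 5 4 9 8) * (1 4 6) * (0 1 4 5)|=4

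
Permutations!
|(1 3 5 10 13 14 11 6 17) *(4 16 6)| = 11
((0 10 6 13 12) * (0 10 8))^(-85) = [8, 1, 2, 3, 4, 5, 10, 7, 0, 9, 12, 11, 13, 6] = (0 8)(6 10 12 13)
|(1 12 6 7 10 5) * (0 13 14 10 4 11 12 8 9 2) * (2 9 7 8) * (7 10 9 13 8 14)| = |(0 8 10 5 1 2)(4 11 12 6 14 9 13 7)| = 24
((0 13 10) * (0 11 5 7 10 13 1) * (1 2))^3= (13)(5 11 10 7)= [0, 1, 2, 3, 4, 11, 6, 5, 8, 9, 7, 10, 12, 13]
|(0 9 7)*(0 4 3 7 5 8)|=|(0 9 5 8)(3 7 4)|=12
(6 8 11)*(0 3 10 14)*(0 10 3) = (6 8 11)(10 14) = [0, 1, 2, 3, 4, 5, 8, 7, 11, 9, 14, 6, 12, 13, 10]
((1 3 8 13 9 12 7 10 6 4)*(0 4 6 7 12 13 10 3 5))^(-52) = (13) = [0, 1, 2, 3, 4, 5, 6, 7, 8, 9, 10, 11, 12, 13]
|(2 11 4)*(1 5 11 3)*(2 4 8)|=6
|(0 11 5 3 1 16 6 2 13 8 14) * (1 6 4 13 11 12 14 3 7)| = 33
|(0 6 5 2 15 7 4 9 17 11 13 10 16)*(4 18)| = 14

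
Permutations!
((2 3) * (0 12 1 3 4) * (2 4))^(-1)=(0 4 3 1 12)=[4, 12, 2, 1, 3, 5, 6, 7, 8, 9, 10, 11, 0]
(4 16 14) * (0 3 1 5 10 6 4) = [3, 5, 2, 1, 16, 10, 4, 7, 8, 9, 6, 11, 12, 13, 0, 15, 14] = (0 3 1 5 10 6 4 16 14)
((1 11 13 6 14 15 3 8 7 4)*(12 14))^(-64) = [0, 13, 2, 7, 11, 5, 14, 1, 4, 9, 10, 6, 15, 12, 3, 8] = (1 13 12 15 8 4 11 6 14 3 7)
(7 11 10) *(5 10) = (5 10 7 11) = [0, 1, 2, 3, 4, 10, 6, 11, 8, 9, 7, 5]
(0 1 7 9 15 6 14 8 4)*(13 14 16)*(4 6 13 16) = (16)(0 1 7 9 15 13 14 8 6 4) = [1, 7, 2, 3, 0, 5, 4, 9, 6, 15, 10, 11, 12, 14, 8, 13, 16]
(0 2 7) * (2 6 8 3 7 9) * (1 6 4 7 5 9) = (0 4 7)(1 6 8 3 5 9 2) = [4, 6, 1, 5, 7, 9, 8, 0, 3, 2]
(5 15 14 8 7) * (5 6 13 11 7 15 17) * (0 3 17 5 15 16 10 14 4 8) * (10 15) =[3, 1, 2, 17, 8, 5, 13, 6, 16, 9, 14, 7, 12, 11, 0, 4, 15, 10] =(0 3 17 10 14)(4 8 16 15)(6 13 11 7)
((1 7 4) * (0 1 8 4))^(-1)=(0 7 1)(4 8)=[7, 0, 2, 3, 8, 5, 6, 1, 4]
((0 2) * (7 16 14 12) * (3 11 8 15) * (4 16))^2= (3 8)(4 14 7 16 12)(11 15)= [0, 1, 2, 8, 14, 5, 6, 16, 3, 9, 10, 15, 4, 13, 7, 11, 12]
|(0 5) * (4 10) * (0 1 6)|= |(0 5 1 6)(4 10)|= 4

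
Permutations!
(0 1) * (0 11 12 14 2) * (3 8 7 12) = (0 1 11 3 8 7 12 14 2) = [1, 11, 0, 8, 4, 5, 6, 12, 7, 9, 10, 3, 14, 13, 2]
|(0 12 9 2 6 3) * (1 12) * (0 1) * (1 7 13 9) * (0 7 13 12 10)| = |(0 7 12 1 10)(2 6 3 13 9)| = 5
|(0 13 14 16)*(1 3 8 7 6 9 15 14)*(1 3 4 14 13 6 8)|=|(0 6 9 15 13 3 1 4 14 16)(7 8)|=10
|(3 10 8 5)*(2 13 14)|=12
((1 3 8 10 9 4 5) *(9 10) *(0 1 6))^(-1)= [6, 0, 2, 1, 9, 4, 5, 7, 3, 8, 10]= (10)(0 6 5 4 9 8 3 1)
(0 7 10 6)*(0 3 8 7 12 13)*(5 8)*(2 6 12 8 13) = (0 8 7 10 12 2 6 3 5 13) = [8, 1, 6, 5, 4, 13, 3, 10, 7, 9, 12, 11, 2, 0]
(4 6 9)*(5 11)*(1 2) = [0, 2, 1, 3, 6, 11, 9, 7, 8, 4, 10, 5] = (1 2)(4 6 9)(5 11)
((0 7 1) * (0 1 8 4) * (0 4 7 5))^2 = (8) = [0, 1, 2, 3, 4, 5, 6, 7, 8]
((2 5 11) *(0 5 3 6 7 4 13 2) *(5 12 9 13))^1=[12, 1, 3, 6, 5, 11, 7, 4, 8, 13, 10, 0, 9, 2]=(0 12 9 13 2 3 6 7 4 5 11)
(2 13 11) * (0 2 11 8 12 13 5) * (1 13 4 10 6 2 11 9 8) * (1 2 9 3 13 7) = (0 11 3 13 2 5)(1 7)(4 10 6 9 8 12) = [11, 7, 5, 13, 10, 0, 9, 1, 12, 8, 6, 3, 4, 2]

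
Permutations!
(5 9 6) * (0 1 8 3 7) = [1, 8, 2, 7, 4, 9, 5, 0, 3, 6] = (0 1 8 3 7)(5 9 6)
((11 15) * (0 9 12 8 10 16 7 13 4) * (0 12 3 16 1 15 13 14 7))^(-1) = (0 16 3 9)(1 10 8 12 4 13 11 15)(7 14) = [16, 10, 2, 9, 13, 5, 6, 14, 12, 0, 8, 15, 4, 11, 7, 1, 3]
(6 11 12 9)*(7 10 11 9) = (6 9)(7 10 11 12) = [0, 1, 2, 3, 4, 5, 9, 10, 8, 6, 11, 12, 7]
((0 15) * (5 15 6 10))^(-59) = [6, 1, 2, 3, 4, 15, 10, 7, 8, 9, 5, 11, 12, 13, 14, 0] = (0 6 10 5 15)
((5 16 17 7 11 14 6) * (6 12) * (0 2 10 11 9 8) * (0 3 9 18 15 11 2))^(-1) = (2 10)(3 8 9)(5 6 12 14 11 15 18 7 17 16) = [0, 1, 10, 8, 4, 6, 12, 17, 9, 3, 2, 15, 14, 13, 11, 18, 5, 16, 7]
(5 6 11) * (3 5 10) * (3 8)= (3 5 6 11 10 8)= [0, 1, 2, 5, 4, 6, 11, 7, 3, 9, 8, 10]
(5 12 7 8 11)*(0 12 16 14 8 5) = [12, 1, 2, 3, 4, 16, 6, 5, 11, 9, 10, 0, 7, 13, 8, 15, 14] = (0 12 7 5 16 14 8 11)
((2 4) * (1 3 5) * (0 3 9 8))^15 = [1, 0, 4, 9, 2, 8, 6, 7, 5, 3] = (0 1)(2 4)(3 9)(5 8)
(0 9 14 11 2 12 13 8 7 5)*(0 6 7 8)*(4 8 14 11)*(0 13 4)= (0 9 11 2 12 4 8 14)(5 6 7)= [9, 1, 12, 3, 8, 6, 7, 5, 14, 11, 10, 2, 4, 13, 0]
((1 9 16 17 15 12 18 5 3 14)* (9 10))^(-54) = [0, 10, 2, 14, 4, 3, 6, 7, 8, 16, 9, 11, 18, 13, 1, 12, 17, 15, 5] = (1 10 9 16 17 15 12 18 5 3 14)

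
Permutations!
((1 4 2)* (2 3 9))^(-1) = (1 2 9 3 4) = [0, 2, 9, 4, 1, 5, 6, 7, 8, 3]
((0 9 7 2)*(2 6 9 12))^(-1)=(0 2 12)(6 7 9)=[2, 1, 12, 3, 4, 5, 7, 9, 8, 6, 10, 11, 0]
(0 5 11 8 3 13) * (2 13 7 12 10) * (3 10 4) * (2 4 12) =[5, 1, 13, 7, 3, 11, 6, 2, 10, 9, 4, 8, 12, 0] =(0 5 11 8 10 4 3 7 2 13)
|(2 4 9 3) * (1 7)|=|(1 7)(2 4 9 3)|=4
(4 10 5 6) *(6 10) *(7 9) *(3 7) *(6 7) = [0, 1, 2, 6, 7, 10, 4, 9, 8, 3, 5] = (3 6 4 7 9)(5 10)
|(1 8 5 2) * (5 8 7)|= 4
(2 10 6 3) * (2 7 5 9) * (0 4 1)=(0 4 1)(2 10 6 3 7 5 9)=[4, 0, 10, 7, 1, 9, 3, 5, 8, 2, 6]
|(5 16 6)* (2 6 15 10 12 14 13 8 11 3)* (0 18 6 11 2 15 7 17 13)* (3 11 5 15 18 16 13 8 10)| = 44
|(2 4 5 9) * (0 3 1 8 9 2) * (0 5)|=|(0 3 1 8 9 5 2 4)|=8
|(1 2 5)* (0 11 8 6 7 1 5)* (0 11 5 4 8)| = |(0 5 4 8 6 7 1 2 11)| = 9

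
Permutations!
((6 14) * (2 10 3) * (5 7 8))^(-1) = (2 3 10)(5 8 7)(6 14) = [0, 1, 3, 10, 4, 8, 14, 5, 7, 9, 2, 11, 12, 13, 6]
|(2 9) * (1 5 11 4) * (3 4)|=10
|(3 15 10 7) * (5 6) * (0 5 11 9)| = |(0 5 6 11 9)(3 15 10 7)| = 20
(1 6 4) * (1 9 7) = (1 6 4 9 7) = [0, 6, 2, 3, 9, 5, 4, 1, 8, 7]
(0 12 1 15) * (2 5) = [12, 15, 5, 3, 4, 2, 6, 7, 8, 9, 10, 11, 1, 13, 14, 0] = (0 12 1 15)(2 5)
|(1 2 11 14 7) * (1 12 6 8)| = 8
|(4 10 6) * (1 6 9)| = |(1 6 4 10 9)| = 5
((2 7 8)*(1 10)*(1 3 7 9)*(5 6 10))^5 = (1 7 5 8 6 2 10 9 3) = [0, 7, 10, 1, 4, 8, 2, 5, 6, 3, 9]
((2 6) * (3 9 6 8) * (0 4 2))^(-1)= [6, 1, 4, 8, 0, 5, 9, 7, 2, 3]= (0 6 9 3 8 2 4)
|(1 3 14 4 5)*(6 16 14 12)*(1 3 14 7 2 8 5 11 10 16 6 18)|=|(1 14 4 11 10 16 7 2 8 5 3 12 18)|=13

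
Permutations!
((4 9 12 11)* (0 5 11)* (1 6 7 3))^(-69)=(0 4)(1 3 7 6)(5 9)(11 12)=[4, 3, 2, 7, 0, 9, 1, 6, 8, 5, 10, 12, 11]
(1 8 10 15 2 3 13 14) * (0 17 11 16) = (0 17 11 16)(1 8 10 15 2 3 13 14) = [17, 8, 3, 13, 4, 5, 6, 7, 10, 9, 15, 16, 12, 14, 1, 2, 0, 11]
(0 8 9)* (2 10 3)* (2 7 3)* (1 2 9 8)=(0 1 2 10 9)(3 7)=[1, 2, 10, 7, 4, 5, 6, 3, 8, 0, 9]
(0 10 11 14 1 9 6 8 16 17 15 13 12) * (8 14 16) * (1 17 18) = (0 10 11 16 18 1 9 6 14 17 15 13 12) = [10, 9, 2, 3, 4, 5, 14, 7, 8, 6, 11, 16, 0, 12, 17, 13, 18, 15, 1]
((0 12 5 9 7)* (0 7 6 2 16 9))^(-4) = [5, 1, 2, 3, 4, 12, 6, 7, 8, 9, 10, 11, 0, 13, 14, 15, 16] = (16)(0 5 12)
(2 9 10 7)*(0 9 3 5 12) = (0 9 10 7 2 3 5 12) = [9, 1, 3, 5, 4, 12, 6, 2, 8, 10, 7, 11, 0]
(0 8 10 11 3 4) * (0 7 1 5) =(0 8 10 11 3 4 7 1 5) =[8, 5, 2, 4, 7, 0, 6, 1, 10, 9, 11, 3]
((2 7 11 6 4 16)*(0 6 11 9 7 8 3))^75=[8, 1, 4, 2, 0, 5, 3, 9, 16, 7, 10, 11, 12, 13, 14, 15, 6]=(0 8 16 6 3 2 4)(7 9)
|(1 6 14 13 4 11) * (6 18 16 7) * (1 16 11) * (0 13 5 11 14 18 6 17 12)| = 13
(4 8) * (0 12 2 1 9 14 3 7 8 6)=(0 12 2 1 9 14 3 7 8 4 6)=[12, 9, 1, 7, 6, 5, 0, 8, 4, 14, 10, 11, 2, 13, 3]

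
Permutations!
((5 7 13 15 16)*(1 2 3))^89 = [0, 3, 1, 2, 4, 16, 6, 5, 8, 9, 10, 11, 12, 7, 14, 13, 15] = (1 3 2)(5 16 15 13 7)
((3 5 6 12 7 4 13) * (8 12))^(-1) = (3 13 4 7 12 8 6 5) = [0, 1, 2, 13, 7, 3, 5, 12, 6, 9, 10, 11, 8, 4]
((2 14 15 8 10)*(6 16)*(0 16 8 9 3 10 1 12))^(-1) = [12, 8, 10, 9, 4, 5, 16, 7, 6, 15, 3, 11, 1, 13, 2, 14, 0] = (0 12 1 8 6 16)(2 10 3 9 15 14)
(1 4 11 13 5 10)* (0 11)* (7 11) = (0 7 11 13 5 10 1 4) = [7, 4, 2, 3, 0, 10, 6, 11, 8, 9, 1, 13, 12, 5]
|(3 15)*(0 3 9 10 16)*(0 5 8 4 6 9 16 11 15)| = |(0 3)(4 6 9 10 11 15 16 5 8)| = 18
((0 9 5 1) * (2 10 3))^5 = (0 9 5 1)(2 3 10) = [9, 0, 3, 10, 4, 1, 6, 7, 8, 5, 2]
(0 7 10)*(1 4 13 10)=[7, 4, 2, 3, 13, 5, 6, 1, 8, 9, 0, 11, 12, 10]=(0 7 1 4 13 10)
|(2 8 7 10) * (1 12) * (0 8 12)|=|(0 8 7 10 2 12 1)|=7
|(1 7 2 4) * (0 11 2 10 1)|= |(0 11 2 4)(1 7 10)|= 12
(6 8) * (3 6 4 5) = (3 6 8 4 5) = [0, 1, 2, 6, 5, 3, 8, 7, 4]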